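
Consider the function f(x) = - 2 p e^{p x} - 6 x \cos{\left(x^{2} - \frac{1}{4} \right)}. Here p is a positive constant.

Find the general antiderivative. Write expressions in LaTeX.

F(x) = - 2 e^{p x} - 3 \sin{\left(x^{2} - \frac{1}{4} \right)} + C

Integrate term by term and add the pieces.
Check: d/dx[- 2 e^{p x} - 3 \sin{\left(x^{2} - \frac{1}{4} \right)}] = - 2 p e^{p x} - 6 x \cos{\left(x^{2} - \frac{1}{4} \right)} = f(x).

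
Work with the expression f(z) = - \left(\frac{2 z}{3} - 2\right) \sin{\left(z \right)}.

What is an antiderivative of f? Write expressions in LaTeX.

An antiderivative is F(z) = \frac{2 \left(z \cos{\left(z \right)} - \sin{\left(z \right)} - 3 \cos{\left(z \right)}\right)}{3}.

A candidate is checked by its d/dz: the result must match f(z).
Check: d/dz[\frac{2 \left(z \cos{\left(z \right)} - \sin{\left(z \right)} - 3 \cos{\left(z \right)}\right)}{3}] = - \frac{2 z \sin{\left(z \right)}}{3} + 2 \sin{\left(z \right)}, which equals f(z).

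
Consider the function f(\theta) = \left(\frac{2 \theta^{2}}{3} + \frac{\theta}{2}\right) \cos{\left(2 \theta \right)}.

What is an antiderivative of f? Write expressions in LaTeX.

Check any antiderivative F(\theta) by computing F'(\theta) and comparing it with f(\theta).
Check: d/d\theta[\frac{8 \theta^{2} \sin{\left(2 \theta \right)} + 6 \theta \sin{\left(2 \theta \right)} + 8 \theta \cos{\left(2 \theta \right)} - 4 \sin{\left(2 \theta \right)} + 3 \cos{\left(2 \theta \right)}}{24}] = \frac{2 \theta^{2} \cos{\left(2 \theta \right)}}{3} + \frac{\theta \cos{\left(2 \theta \right)}}{2}, which equals f(\theta).

An antiderivative is F(\theta) = \frac{8 \theta^{2} \sin{\left(2 \theta \right)} + 6 \theta \sin{\left(2 \theta \right)} + 8 \theta \cos{\left(2 \theta \right)} - 4 \sin{\left(2 \theta \right)} + 3 \cos{\left(2 \theta \right)}}{24}.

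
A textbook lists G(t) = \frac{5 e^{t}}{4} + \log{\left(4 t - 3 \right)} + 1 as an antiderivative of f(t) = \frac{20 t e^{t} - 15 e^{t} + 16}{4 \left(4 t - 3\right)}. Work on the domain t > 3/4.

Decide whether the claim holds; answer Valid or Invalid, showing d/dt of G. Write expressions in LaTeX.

d/dt[G] = \frac{20 t e^{t} - 15 e^{t} + 16}{16 t - 12}
This equals f(t) exactly, so the claim holds.

Valid - the claim checks out under differentiation.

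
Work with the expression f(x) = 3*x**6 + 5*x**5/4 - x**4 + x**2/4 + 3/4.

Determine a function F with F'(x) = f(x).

An antiderivative is F(x) = x*(360*x**6 + 175*x**5 - 168*x**4 + 70*x**2 + 630)/840.

Integrate term by term and add the pieces.
Check: d/dx[x*(360*x**6 + 175*x**5 - 168*x**4 + 70*x**2 + 630)/840] = 3*x**6 + 5*x**5/4 - x**4 + x**2/4 + 3/4 = f(x).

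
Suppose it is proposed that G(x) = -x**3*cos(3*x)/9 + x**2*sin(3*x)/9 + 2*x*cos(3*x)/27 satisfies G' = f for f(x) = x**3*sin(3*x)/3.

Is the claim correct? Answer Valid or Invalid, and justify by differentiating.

d/dx[G] = x**3*sin(3*x)/3 + 2*cos(3*x)/27
d/dx[G] - f(x) = 2*cos(3*x)/27 != 0.

Invalid: d/dx[G] - f = 2*cos(3*x)/27, which is not 0.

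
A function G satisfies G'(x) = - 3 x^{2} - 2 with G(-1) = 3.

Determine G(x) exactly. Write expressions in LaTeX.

G(x) = - x \left(x^{2} + 2\right)

For G(x) to be correct, d/dx[G] must agree with the stated G'(x) identically.
A general antiderivative is - x^{3} - 2 x - 1 + C.
The condition gives C = 3 - (2) = 1.
So G(x) = - x \left(x^{2} + 2\right).
Check: d/dx[- x \left(x^{2} + 2\right)] = - 3 x^{2} - 2 = G'(x).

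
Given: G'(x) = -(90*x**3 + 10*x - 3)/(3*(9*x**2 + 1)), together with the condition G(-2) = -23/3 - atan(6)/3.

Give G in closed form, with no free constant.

A candidate passes only if d/dx[G] lands on the given G'(x) exactly.
A general antiderivative is -5*x**2/3 + atan(3*x)/3 + C.
The condition gives C = -23/3 - atan(6)/3 - (-20/3 - atan(6)/3) = -1.
So G(x) = -5*x**2/3 + atan(3*x)/3 - 1.
Check: d/dx[-5*x**2/3 + atan(3*x)/3 - 1] = (-90*x**3 - 10*x + 3)/(27*x**2 + 3), which equals G'(x).

G(x) = -5*x**2/3 + atan(3*x)/3 - 1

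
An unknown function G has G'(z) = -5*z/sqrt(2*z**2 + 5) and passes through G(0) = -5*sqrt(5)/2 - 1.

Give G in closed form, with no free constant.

G'(z) matches the chain-rule pattern g'(h)*h' with inner function h(z) = 2*z**2 + 5; substituting u = h(z) collapses the integral.
A general antiderivative is -5*sqrt(2*z**2 + 5)/2 + C.
The condition gives C = -5*sqrt(5)/2 - 1 - (-5*sqrt(5)/2) = -1.
So G(z) = -5*sqrt(2*z**2 + 5)/2 - 1.
Check: d/dz[-5*sqrt(2*z**2 + 5)/2 - 1] = -5*z/sqrt(2*z**2 + 5) = G'(z).

G(z) = -5*sqrt(2*z**2 + 5)/2 - 1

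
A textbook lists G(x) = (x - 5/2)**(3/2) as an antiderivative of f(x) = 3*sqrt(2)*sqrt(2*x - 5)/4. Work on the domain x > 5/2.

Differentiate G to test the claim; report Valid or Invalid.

Valid: G'(x) = f(x).

d/dx[G] = 3*sqrt(2)*sqrt(2*x - 5)/4
This equals f(x) exactly, so the claim holds.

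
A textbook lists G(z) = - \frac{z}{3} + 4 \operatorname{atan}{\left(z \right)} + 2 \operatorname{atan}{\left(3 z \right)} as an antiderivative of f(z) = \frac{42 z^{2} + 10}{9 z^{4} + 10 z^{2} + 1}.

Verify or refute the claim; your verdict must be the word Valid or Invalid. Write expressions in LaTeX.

d/dz[G] = \frac{- 9 z^{4} + 116 z^{2} + 29}{27 z^{4} + 30 z^{2} + 3}
d/dz[G] - f(z) = - \frac{1}{3} != 0.

Invalid: d/dz[G] - f = - \frac{1}{3}, which is not 0.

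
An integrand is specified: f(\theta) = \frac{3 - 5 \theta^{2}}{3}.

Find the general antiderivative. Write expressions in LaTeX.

F(\theta) = - \frac{5 \theta^{3}}{9} + \theta + C

A first test for any F(\theta): its \theta-derivative must equal f(\theta) identically.
Check: d/d\theta[- \frac{5 \theta^{3}}{9} + \theta] = 1 - \frac{5 \theta^{2}}{3}, which equals f(\theta).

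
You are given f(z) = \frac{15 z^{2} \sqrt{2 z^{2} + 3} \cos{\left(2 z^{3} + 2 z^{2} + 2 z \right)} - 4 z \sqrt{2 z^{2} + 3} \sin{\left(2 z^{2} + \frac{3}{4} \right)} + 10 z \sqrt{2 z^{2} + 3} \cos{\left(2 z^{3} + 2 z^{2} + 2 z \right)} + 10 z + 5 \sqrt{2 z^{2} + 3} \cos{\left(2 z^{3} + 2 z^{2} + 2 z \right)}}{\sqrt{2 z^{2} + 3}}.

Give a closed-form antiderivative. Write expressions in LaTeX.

An antiderivative is F(z) = 5 \sqrt{2 z^{2} + 3} + \frac{5 \sin{\left(2 z^{3} + 2 z^{2} + 2 z \right)}}{2} + \cos{\left(2 z^{2} + \frac{3}{4} \right)}.

Recover f(z) by differentiating a candidate F(z); any mismatch rules it out.
Check: d/dz[5 \sqrt{2 z^{2} + 3} + \frac{5 \sin{\left(2 z^{3} + 2 z^{2} + 2 z \right)}}{2} + \cos{\left(2 z^{2} + \frac{3}{4} \right)}] = \frac{15 z^{2} \sqrt{2 z^{2} + 3} \cos{\left(2 z^{3} + 2 z^{2} + 2 z \right)} - 4 z \sqrt{2 z^{2} + 3} \sin{\left(2 z^{2} + \frac{3}{4} \right)} + 10 z \sqrt{2 z^{2} + 3} \cos{\left(2 z^{3} + 2 z^{2} + 2 z \right)} + 10 z + 5 \sqrt{2 z^{2} + 3} \cos{\left(2 z^{3} + 2 z^{2} + 2 z \right)}}{\sqrt{2 z^{2} + 3}} = f(z).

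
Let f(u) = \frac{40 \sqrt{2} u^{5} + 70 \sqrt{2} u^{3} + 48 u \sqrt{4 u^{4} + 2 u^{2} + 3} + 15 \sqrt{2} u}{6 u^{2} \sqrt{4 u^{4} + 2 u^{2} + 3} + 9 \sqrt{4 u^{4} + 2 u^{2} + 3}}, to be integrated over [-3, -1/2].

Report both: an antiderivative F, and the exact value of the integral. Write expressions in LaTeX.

An antiderivative F(u) passes only if d/du[F] lands on f(u) exactly.
F(u) = \frac{5 \sqrt{2} \sqrt{4 u^{4} + 2 u^{2} + 3} + 24 \log{\left(4 u^{2} + 6 \right)}}{6} is an antiderivative of f.
Check: d/du[\frac{5 \sqrt{2} \sqrt{4 u^{4} + 2 u^{2} + 3} + 24 \log{\left(4 u^{2} + 6 \right)}}{6}] = \frac{40 \sqrt{2} u^{5} + 70 \sqrt{2} u^{3} + 48 u \sqrt{4 u^{4} + 2 u^{2} + 3} + 15 \sqrt{2} u}{6 u^{2} \sqrt{4 u^{4} + 2 u^{2} + 3} + 9 \sqrt{4 u^{4} + 2 u^{2} + 3}} = f(u).
F(-1/2) = \frac{5 \sqrt{30}}{12} + 4 \log{\left(7 \right)}; F(-3) = 4 \log{\left(42 \right)} + \frac{5 \sqrt{690}}{6}.
Integral = F(-1/2) - F(-3) = - \frac{5 \sqrt{690}}{6} - 4 \log{\left(42 \right)} + \frac{5 \sqrt{30}}{12} + 4 \log{\left(7 \right)}.

Antiderivative: F(u) = \frac{5 \sqrt{2} \sqrt{4 u^{4} + 2 u^{2} + 3} + 24 \log{\left(4 u^{2} + 6 \right)}}{6}; value = - \frac{5 \sqrt{690}}{6} - 4 \log{\left(42 \right)} + \frac{5 \sqrt{30}}{12} + 4 \log{\left(7 \right)}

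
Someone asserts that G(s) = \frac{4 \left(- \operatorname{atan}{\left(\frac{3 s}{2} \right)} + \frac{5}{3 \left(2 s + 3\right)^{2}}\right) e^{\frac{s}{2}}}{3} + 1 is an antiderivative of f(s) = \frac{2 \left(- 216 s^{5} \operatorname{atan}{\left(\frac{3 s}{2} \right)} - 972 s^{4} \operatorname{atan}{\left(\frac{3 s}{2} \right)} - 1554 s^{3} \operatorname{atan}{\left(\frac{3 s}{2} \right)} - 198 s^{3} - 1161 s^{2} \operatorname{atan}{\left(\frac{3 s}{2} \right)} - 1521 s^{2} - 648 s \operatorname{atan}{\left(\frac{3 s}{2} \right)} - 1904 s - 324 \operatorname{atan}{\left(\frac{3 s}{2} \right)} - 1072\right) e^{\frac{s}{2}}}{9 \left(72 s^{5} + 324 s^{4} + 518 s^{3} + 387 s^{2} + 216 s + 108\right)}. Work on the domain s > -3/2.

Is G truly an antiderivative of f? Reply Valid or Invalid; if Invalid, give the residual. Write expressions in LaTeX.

Valid - the claim checks out under differentiation.

d/ds[G] = \frac{- 432 s^{5} e^{\frac{s}{2}} \operatorname{atan}{\left(\frac{3 s}{2} \right)} - 1944 s^{4} e^{\frac{s}{2}} \operatorname{atan}{\left(\frac{3 s}{2} \right)} - 3108 s^{3} e^{\frac{s}{2}} \operatorname{atan}{\left(\frac{3 s}{2} \right)} - 396 s^{3} e^{\frac{s}{2}} - 2322 s^{2} e^{\frac{s}{2}} \operatorname{atan}{\left(\frac{3 s}{2} \right)} - 3042 s^{2} e^{\frac{s}{2}} - 1296 s e^{\frac{s}{2}} \operatorname{atan}{\left(\frac{3 s}{2} \right)} - 3808 s e^{\frac{s}{2}} - 648 e^{\frac{s}{2}} \operatorname{atan}{\left(\frac{3 s}{2} \right)} - 2144 e^{\frac{s}{2}}}{648 s^{5} + 2916 s^{4} + 4662 s^{3} + 3483 s^{2} + 1944 s + 972}
This equals f(s) exactly, so the claim holds.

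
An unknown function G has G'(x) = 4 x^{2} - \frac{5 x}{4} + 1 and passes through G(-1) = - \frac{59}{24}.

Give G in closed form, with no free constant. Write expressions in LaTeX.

Integrate term by term and add the pieces.
A general antiderivative is \frac{4 x^{3}}{3} - \frac{5 x^{2}}{8} + x + C.
The condition gives C = - \frac{59}{24} - (- \frac{71}{24}) = \frac{1}{2}.
So G(x) = \frac{4 x^{3}}{3} - \frac{5 x^{2}}{8} + x + \frac{1}{2}.
Check: d/dx[\frac{4 x^{3}}{3} - \frac{5 x^{2}}{8} + x + \frac{1}{2}] = 4 x^{2} - \frac{5 x}{4} + 1 = G'(x).

G(x) = \frac{4 x^{3}}{3} - \frac{5 x^{2}}{8} + x + \frac{1}{2}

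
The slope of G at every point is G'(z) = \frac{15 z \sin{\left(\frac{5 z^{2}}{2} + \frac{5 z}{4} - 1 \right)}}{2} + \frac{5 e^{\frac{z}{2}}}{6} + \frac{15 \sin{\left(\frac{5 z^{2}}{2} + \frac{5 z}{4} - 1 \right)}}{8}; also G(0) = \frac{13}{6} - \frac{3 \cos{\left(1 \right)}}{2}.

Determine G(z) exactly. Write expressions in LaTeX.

G(z) = \frac{5 e^{\frac{z}{2}}}{3} - \frac{3 \cos{\left(\frac{5 z^{2}}{2} + \frac{5 z}{4} - 1 \right)}}{2} + \frac{1}{2}

Integrate term by term and add the pieces.
A general antiderivative is \frac{5 e^{\frac{z}{2}}}{3} - \frac{3 \cos{\left(\frac{5 z^{2}}{2} + \frac{5 z}{4} - 1 \right)}}{2} + C.
The condition gives C = \frac{13}{6} - \frac{3 \cos{\left(1 \right)}}{2} - (\frac{5}{3} - \frac{3 \cos{\left(1 \right)}}{2}) = \frac{1}{2}.
So G(z) = \frac{5 e^{\frac{z}{2}}}{3} - \frac{3 \cos{\left(\frac{5 z^{2}}{2} + \frac{5 z}{4} - 1 \right)}}{2} + \frac{1}{2}.
Check: d/dz[\frac{5 e^{\frac{z}{2}}}{3} - \frac{3 \cos{\left(\frac{5 z^{2}}{2} + \frac{5 z}{4} - 1 \right)}}{2} + \frac{1}{2}] = \frac{15 z \sin{\left(\frac{5 z^{2}}{2} + \frac{5 z}{4} - 1 \right)}}{2} + \frac{5 e^{\frac{z}{2}}}{6} + \frac{15 \sin{\left(\frac{5 z^{2}}{2} + \frac{5 z}{4} - 1 \right)}}{8} = G'(z).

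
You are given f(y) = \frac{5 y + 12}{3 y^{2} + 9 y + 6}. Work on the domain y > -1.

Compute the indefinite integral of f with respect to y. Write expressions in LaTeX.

F(y) = \frac{7 \log{\left(y + 1 \right)} - 2 \log{\left(y + 2 \right)}}{3} + C

The denominator factors as 3 \left(y + 1\right) \left(y + 2\right); partial fractions split f into directly integrable pieces: - \frac{2}{3 \left(y + 2\right)} + \frac{7}{3 \left(y + 1\right)}.
Check: d/dy[\frac{7 \log{\left(y + 1 \right)} - 2 \log{\left(y + 2 \right)}}{3}] = \frac{5 y + 12}{3 y^{2} + 9 y + 6} = f(y).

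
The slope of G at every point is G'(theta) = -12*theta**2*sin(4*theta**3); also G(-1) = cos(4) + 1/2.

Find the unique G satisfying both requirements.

The substitution u = 4*theta**3 works: G'(theta) is exactly (dG/du)*(du/dtheta) for that inner function.
A general antiderivative is cos(4*theta**3) + C.
The condition gives C = cos(4) + 1/2 - (cos(4)) = 1/2.
So G(theta) = cos(4*theta**3) + 1/2.
Check: d/dtheta[cos(4*theta**3) + 1/2] = -12*theta**2*sin(4*theta**3) = G'(theta).

G(theta) = cos(4*theta**3) + 1/2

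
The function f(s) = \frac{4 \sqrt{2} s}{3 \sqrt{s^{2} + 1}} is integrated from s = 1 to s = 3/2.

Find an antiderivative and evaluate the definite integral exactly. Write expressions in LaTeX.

Antiderivative: F(s) = \frac{4 \sqrt{2} \sqrt{s^{2} + 1}}{3}; value = - \frac{8}{3} + \frac{2 \sqrt{26}}{3}

f matches the chain-rule pattern g'(h)*h' with inner function h(s) = 2 s^{2} + 2; substituting u = h(s) collapses the integral.
F(s) = \frac{4 \sqrt{2} \sqrt{s^{2} + 1}}{3} is an antiderivative of f.
Check: d/ds[\frac{4 \sqrt{2} \sqrt{s^{2} + 1}}{3}] = \frac{4 \sqrt{2} s}{3 \sqrt{s^{2} + 1}} = f(s).
F(3/2) = \frac{2 \sqrt{26}}{3}; F(1) = \frac{8}{3}.
Integral = F(3/2) - F(1) = - \frac{8}{3} + \frac{2 \sqrt{26}}{3}.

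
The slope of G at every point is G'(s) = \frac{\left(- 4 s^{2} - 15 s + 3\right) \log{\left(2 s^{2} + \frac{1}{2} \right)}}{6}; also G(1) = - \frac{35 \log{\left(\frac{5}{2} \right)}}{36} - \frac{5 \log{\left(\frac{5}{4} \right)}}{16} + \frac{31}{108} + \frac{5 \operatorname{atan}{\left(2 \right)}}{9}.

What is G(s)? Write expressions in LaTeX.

G(s) = - \frac{2 s^{3} \log{\left(2 s^{2} + \frac{1}{2} \right)}}{9} + \frac{4 s^{3}}{27} - \frac{5 s^{2} \log{\left(2 s^{2} + \frac{1}{2} \right)}}{4} + \frac{5 s^{2}}{4} + \frac{s \log{\left(2 s^{2} + \frac{1}{2} \right)}}{2} - \frac{10 s}{9} - \frac{5 \log{\left(s^{2} + \frac{1}{4} \right)}}{16} + \frac{5 \operatorname{atan}{\left(2 s \right)}}{9}

Check a candidate G(s) by differentiating: d/ds[G] must match the given G'(s).
A general antiderivative is \frac{4 s^{3}}{27} + \frac{5 s^{2}}{4} - \frac{10 s}{9} + \left(- \frac{2 s^{3}}{9} - \frac{5 s^{2}}{4} + \frac{s}{2}\right) \log{\left(2 s^{2} + \frac{1}{2} \right)} - \frac{5 \log{\left(s^{2} + \frac{1}{4} \right)}}{16} + \frac{5 \operatorname{atan}{\left(2 s \right)}}{9} + C.
The condition gives C = - \frac{35 \log{\left(\frac{5}{2} \right)}}{36} - \frac{5 \log{\left(\frac{5}{4} \right)}}{16} + \frac{31}{108} + \frac{5 \operatorname{atan}{\left(2 \right)}}{9} - (- \frac{35 \log{\left(\frac{5}{2} \right)}}{36} - \frac{5 \log{\left(\frac{5}{4} \right)}}{16} + \frac{31}{108} + \frac{5 \operatorname{atan}{\left(2 \right)}}{9}) = 0.
So G(s) = - \frac{2 s^{3} \log{\left(2 s^{2} + \frac{1}{2} \right)}}{9} + \frac{4 s^{3}}{27} - \frac{5 s^{2} \log{\left(2 s^{2} + \frac{1}{2} \right)}}{4} + \frac{5 s^{2}}{4} + \frac{s \log{\left(2 s^{2} + \frac{1}{2} \right)}}{2} - \frac{10 s}{9} - \frac{5 \log{\left(s^{2} + \frac{1}{4} \right)}}{16} + \frac{5 \operatorname{atan}{\left(2 s \right)}}{9}.
Check: d/ds[- \frac{2 s^{3} \log{\left(2 s^{2} + \frac{1}{2} \right)}}{9} + \frac{4 s^{3}}{27} - \frac{5 s^{2} \log{\left(2 s^{2} + \frac{1}{2} \right)}}{4} + \frac{5 s^{2}}{4} + \frac{s \log{\left(2 s^{2} + \frac{1}{2} \right)}}{2} - \frac{10 s}{9} - \frac{5 \log{\left(s^{2} + \frac{1}{4} \right)}}{16} + \frac{5 \operatorname{atan}{\left(2 s \right)}}{9}] = - \frac{2 s^{2} \log{\left(2 s^{2} + \frac{1}{2} \right)}}{3} - \frac{5 s \log{\left(2 s^{2} + \frac{1}{2} \right)}}{2} + \frac{\log{\left(2 s^{2} + \frac{1}{2} \right)}}{2}, which equals G'(s).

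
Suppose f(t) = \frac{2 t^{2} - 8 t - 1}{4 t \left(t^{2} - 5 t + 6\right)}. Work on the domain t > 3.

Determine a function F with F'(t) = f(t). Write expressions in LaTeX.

The denominator factors as 4 t \left(t - 3\right) \left(t - 2\right); partial fractions split f into directly integrable pieces: \frac{9}{8 \left(t - 2\right)} - \frac{7}{12 \left(t - 3\right)} - \frac{1}{24 t}.
Check: d/dt[- \frac{\log{\left(t \right)}}{24} - \frac{7 \log{\left(t - 3 \right)}}{12} + \frac{9 \log{\left(t - 2 \right)}}{8}] = \frac{2 t^{2} - 8 t - 1}{4 t^{3} - 20 t^{2} + 24 t}, which equals f(t).

An antiderivative is F(t) = - \frac{\log{\left(t \right)}}{24} - \frac{7 \log{\left(t - 3 \right)}}{12} + \frac{9 \log{\left(t - 2 \right)}}{8}.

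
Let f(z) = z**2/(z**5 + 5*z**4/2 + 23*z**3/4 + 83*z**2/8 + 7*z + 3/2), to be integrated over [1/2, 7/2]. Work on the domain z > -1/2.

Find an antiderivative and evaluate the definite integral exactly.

The denominator factors as (2*z + 1)**2*(2*z + 3)*(z**2 + 4); partial fractions split f into directly integrable pieces: -32*(18*z - 77)/(7225*(z**2 + 4)) + 18/(25*(2*z + 3)) - 162/(289*(2*z + 1)) + 4/(17*(2*z + 1)**2).
F(z) = -81*log(z + 1/2)/289 + 9*log(z + 3/2)/25 - 288*log(z**2 + 4)/7225 + 1232*atan(z/2)/7225 - 8/(136*z + 68) is an antiderivative of f.
Check: d/dz[-81*log(z + 1/2)/289 + 9*log(z + 3/2)/25 - 288*log(z**2 + 4)/7225 + 1232*atan(z/2)/7225 - 8/(136*z + 68)] = 8*z**2/(8*z**5 + 20*z**4 + 46*z**3 + 83*z**2 + 56*z + 12), which equals f(z).
F(7/2) = -81*log(4)/289 - 288*log(65/4)/7225 - 1/68 + 1232*atan(7/4)/7225 + 9*log(5)/25; F(1/2) = -1/17 - 288*log(17/4)/7225 + 1232*atan(1/4)/7225 + 9*log(2)/25.
Integral = F(7/2) - F(1/2) = -81*log(4)/289 - 9*log(2)/25 - 288*log(65/4)/7225 - 1232*atan(1/4)/7225 + 3/68 + 288*log(17/4)/7225 + 1232*atan(7/4)/7225 + 9*log(5)/25.

Antiderivative: F(z) = -81*log(z + 1/2)/289 + 9*log(z + 3/2)/25 - 288*log(z**2 + 4)/7225 + 1232*atan(z/2)/7225 - 8/(136*z + 68); value = -81*log(4)/289 - 9*log(2)/25 - 288*log(65/4)/7225 - 1232*atan(1/4)/7225 + 3/68 + 288*log(17/4)/7225 + 1232*atan(7/4)/7225 + 9*log(5)/25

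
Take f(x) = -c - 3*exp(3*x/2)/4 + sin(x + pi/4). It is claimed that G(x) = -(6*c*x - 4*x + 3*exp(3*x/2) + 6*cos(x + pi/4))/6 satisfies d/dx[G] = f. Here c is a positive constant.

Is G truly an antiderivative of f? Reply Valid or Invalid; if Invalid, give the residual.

d/dx[G] = -c - 3*exp(3*x/2)/4 + sin(x + pi/4) + 2/3
d/dx[G] - f(x) = 2/3 != 0.

Invalid: d/dx[G] - f = 2/3, which is not 0.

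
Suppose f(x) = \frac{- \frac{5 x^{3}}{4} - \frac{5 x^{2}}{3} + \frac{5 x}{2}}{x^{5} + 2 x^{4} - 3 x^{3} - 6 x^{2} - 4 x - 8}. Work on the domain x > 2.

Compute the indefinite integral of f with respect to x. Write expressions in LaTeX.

F(x) = - \frac{35 x \log{\left(x - 2 \right)} - 91 x \log{\left(x + 2 \right)} + 28 x \log{\left(x^{2} + 1 \right)} + 68 x \operatorname{atan}{\left(x \right)} + 70 \log{\left(x - 2 \right)} - 182 \log{\left(x + 2 \right)} + 56 \log{\left(x^{2} + 1 \right)} + 136 \operatorname{atan}{\left(x \right)} + 20}{240 \left(x + 2\right)} + C

Factor the denominator (12 \left(x - 2\right) \left(x + 2\right)^{2} \left(x^{2} + 1\right)) and decompose: f = - \frac{14 x + 17}{60 \left(x^{2} + 1\right)} + \frac{91}{240 \left(x + 2\right)} + \frac{1}{12 \left(x + 2\right)^{2}} - \frac{7}{48 \left(x - 2\right)}; each piece integrates to a log, atan, or power term.
Check: d/dx[- \frac{35 x \log{\left(x - 2 \right)} - 91 x \log{\left(x + 2 \right)} + 28 x \log{\left(x^{2} + 1 \right)} + 68 x \operatorname{atan}{\left(x \right)} + 70 \log{\left(x - 2 \right)} - 182 \log{\left(x + 2 \right)} + 56 \log{\left(x^{2} + 1 \right)} + 136 \operatorname{atan}{\left(x \right)} + 20}{240 \left(x + 2\right)}] = \frac{- 15 x^{3} - 20 x^{2} + 30 x}{12 x^{5} + 24 x^{4} - 36 x^{3} - 72 x^{2} - 48 x - 96}, which equals f(x).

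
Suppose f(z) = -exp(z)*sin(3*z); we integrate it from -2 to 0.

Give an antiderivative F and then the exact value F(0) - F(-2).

Antiderivative: F(z) = -exp(z)*sin(3*z)/10 + 3*exp(z)*cos(3*z)/10; value = -3*exp(-2)*cos(6)/10 - exp(-2)*sin(6)/10 + 3/10

A candidate is checked by its d/dz: the result must match f(z).
F(z) = -exp(z)*sin(3*z)/10 + 3*exp(z)*cos(3*z)/10 is an antiderivative of f.
Check: d/dz[-exp(z)*sin(3*z)/10 + 3*exp(z)*cos(3*z)/10] = -exp(z)*sin(3*z) = f(z).
F(0) = 3/10; F(-2) = exp(-2)*sin(6)/10 + 3*exp(-2)*cos(6)/10.
Integral = F(0) - F(-2) = -3*exp(-2)*cos(6)/10 - exp(-2)*sin(6)/10 + 3/10.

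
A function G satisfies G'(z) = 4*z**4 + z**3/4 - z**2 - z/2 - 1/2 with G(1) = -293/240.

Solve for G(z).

The integrand splits into summands that can be handled one at a time.
A general antiderivative is 4*z**5/5 + z**4/16 - z**3/3 - z**2/4 - z/2 + C.
The condition gives C = -293/240 - (-53/240) = -1.
So G(z) = (192*z**5 + 15*z**4 - 80*z**3 - 60*z**2 - 120*z - 240)/240.
Check: d/dz[(192*z**5 + 15*z**4 - 80*z**3 - 60*z**2 - 120*z - 240)/240] = 4*z**4 + z**3/4 - z**2 - z/2 - 1/2 = G'(z).

G(z) = (192*z**5 + 15*z**4 - 80*z**3 - 60*z**2 - 120*z - 240)/240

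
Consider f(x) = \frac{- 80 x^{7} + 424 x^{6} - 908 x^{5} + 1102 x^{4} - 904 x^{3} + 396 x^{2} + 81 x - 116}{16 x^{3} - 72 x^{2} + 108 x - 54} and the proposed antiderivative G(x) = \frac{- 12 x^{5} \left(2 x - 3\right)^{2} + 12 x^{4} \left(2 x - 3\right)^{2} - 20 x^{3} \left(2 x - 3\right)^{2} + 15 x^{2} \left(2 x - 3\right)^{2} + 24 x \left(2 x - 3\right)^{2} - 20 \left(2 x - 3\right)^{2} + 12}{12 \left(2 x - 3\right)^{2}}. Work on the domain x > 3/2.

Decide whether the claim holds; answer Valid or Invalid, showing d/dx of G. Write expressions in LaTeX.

d/dx[G] = \frac{- 80 x^{7} + 424 x^{6} - 908 x^{5} + 1102 x^{4} - 904 x^{3} + 396 x^{2} + 81 x - 116}{16 x^{3} - 72 x^{2} + 108 x - 54}
This equals f(x) exactly, so the claim holds.

Valid - differentiating G returns exactly f.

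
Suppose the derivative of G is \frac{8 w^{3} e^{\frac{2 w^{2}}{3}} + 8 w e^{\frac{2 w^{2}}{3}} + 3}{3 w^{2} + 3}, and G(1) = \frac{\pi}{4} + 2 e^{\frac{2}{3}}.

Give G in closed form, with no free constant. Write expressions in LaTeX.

Recover the given G'(w) by differentiating a candidate G(w); any mismatch rules it out.
A general antiderivative is 2 e^{\frac{2 w^{2}}{3}} + \operatorname{atan}{\left(w \right)} + C.
The condition gives C = \frac{\pi}{4} + 2 e^{\frac{2}{3}} - (\frac{\pi}{4} + 2 e^{\frac{2}{3}}) = 0.
So G(w) = 2 e^{\frac{2 w^{2}}{3}} + \operatorname{atan}{\left(w \right)}.
Check: d/dw[2 e^{\frac{2 w^{2}}{3}} + \operatorname{atan}{\left(w \right)}] = \frac{8 w^{3} e^{\frac{2 w^{2}}{3}} + 8 w e^{\frac{2 w^{2}}{3}} + 3}{3 w^{2} + 3} = G'(w).

G(w) = 2 e^{\frac{2 w^{2}}{3}} + \operatorname{atan}{\left(w \right)}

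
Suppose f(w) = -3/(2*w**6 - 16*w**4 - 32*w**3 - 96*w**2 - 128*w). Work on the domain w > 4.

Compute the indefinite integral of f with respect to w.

The denominator factors as 2*w*(w - 4)*(w + 2)**2*(w**2 + 4); partial fractions split f into directly integrable pieces: -3*(w + 4)/(640*(w**2 + 4)) - 7/(384*(w + 2)) - 1/(64*(w + 2)**2) - 1/(1920*(w - 4)) + 3/(128*w).
Check: d/dw[3*log(w)/128 - log(w - 4)/1920 - 7*log(w + 2)/384 - 3*log(w**2 + 4)/1280 - 3*atan(w/2)/320 + 3/(192*w + 384)] = -3/(2*w**6 - 16*w**4 - 32*w**3 - 96*w**2 - 128*w) = f(w).

F(w) = 3*log(w)/128 - log(w - 4)/1920 - 7*log(w + 2)/384 - 3*log(w**2 + 4)/1280 - 3*atan(w/2)/320 + 3/(192*w + 384) + C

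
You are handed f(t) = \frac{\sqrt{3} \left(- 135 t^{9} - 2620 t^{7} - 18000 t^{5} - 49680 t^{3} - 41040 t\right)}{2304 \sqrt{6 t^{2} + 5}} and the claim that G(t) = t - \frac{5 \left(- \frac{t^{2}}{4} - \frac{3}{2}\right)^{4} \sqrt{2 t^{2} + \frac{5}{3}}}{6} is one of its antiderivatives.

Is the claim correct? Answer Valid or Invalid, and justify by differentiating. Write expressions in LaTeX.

Invalid: d/dt[G] - f = 1, which is not 0.

d/dt[G] = \frac{\sqrt{3} \left(- 135 t^{9} - 2620 t^{7} - 18000 t^{5} - 49680 t^{3} - 41040 t + 768 \sqrt{3} \sqrt{6 t^{2} + 5}\right)}{2304 \sqrt{6 t^{2} + 5}}
d/dt[G] - f(t) = 1 != 0.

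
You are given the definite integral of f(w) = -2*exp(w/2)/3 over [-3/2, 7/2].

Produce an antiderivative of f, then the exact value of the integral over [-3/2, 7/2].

Check any antiderivative F(w) by computing F'(w) and comparing it with f(w).
F(w) = -4*exp(w/2)/3 is an antiderivative of f.
Check: d/dw[-4*exp(w/2)/3] = -2*exp(w/2)/3 = f(w).
F(7/2) = -4*exp(7/4)/3; F(-3/2) = -4*exp(-3/4)/3.
Integral = F(7/2) - F(-3/2) = -4*exp(7/4)/3 + 4*exp(-3/4)/3.

Antiderivative: F(w) = -4*exp(w/2)/3; value = -4*exp(7/4)/3 + 4*exp(-3/4)/3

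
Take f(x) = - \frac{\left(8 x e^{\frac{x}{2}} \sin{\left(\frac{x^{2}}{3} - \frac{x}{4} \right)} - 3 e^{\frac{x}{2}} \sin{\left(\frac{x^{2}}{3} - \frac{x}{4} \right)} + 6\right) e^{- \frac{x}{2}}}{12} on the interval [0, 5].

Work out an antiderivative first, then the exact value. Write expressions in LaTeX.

Check any antiderivative F(x) by computing F'(x) and comparing it with f(x).
F(x) = \left(e^{\frac{x}{2}} \cos{\left(\frac{x^{2}}{3} - \frac{x}{4} \right)} + 1\right) e^{- \frac{x}{2}} is an antiderivative of f.
Check: d/dx[\left(e^{\frac{x}{2}} \cos{\left(\frac{x^{2}}{3} - \frac{x}{4} \right)} + 1\right) e^{- \frac{x}{2}}] = \frac{\left(- 8 x e^{\frac{x}{2}} \sin{\left(\frac{x^{2}}{3} - \frac{x}{4} \right)} + 3 e^{\frac{x}{2}} \sin{\left(\frac{x^{2}}{3} - \frac{x}{4} \right)} - 6\right) e^{- \frac{x}{2}}}{12}, which equals f(x).
F(5) = e^{- \frac{5}{2}} + \cos{\left(\frac{85}{12} \right)}; F(0) = 2.
Integral = F(5) - F(0) = -2 + e^{- \frac{5}{2}} + \cos{\left(\frac{85}{12} \right)}.

Antiderivative: F(x) = \left(e^{\frac{x}{2}} \cos{\left(\frac{x^{2}}{3} - \frac{x}{4} \right)} + 1\right) e^{- \frac{x}{2}}; value = -2 + e^{- \frac{5}{2}} + \cos{\left(\frac{85}{12} \right)}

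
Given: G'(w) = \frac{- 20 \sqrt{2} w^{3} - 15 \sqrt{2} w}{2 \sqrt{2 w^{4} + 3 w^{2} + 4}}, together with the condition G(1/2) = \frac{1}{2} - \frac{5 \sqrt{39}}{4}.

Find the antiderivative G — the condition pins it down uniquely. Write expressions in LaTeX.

The substitution u = w^{4} + \frac{3 w^{2}}{2} + 2 works: G'(w) is exactly (dG/du)*(du/dw) for that inner function.
A general antiderivative is - 5 \sqrt{w^{4} + \frac{3 w^{2}}{2} + 2} + C.
The condition gives C = \frac{1}{2} - \frac{5 \sqrt{39}}{4} - (- \frac{5 \sqrt{39}}{4}) = \frac{1}{2}.
So G(w) = \frac{- 5 \sqrt{2} \sqrt{2 w^{4} + 3 w^{2} + 4} + 1}{2}.
Check: d/dw[\frac{- 5 \sqrt{2} \sqrt{2 w^{4} + 3 w^{2} + 4} + 1}{2}] = \frac{- 20 \sqrt{2} w^{3} - 15 \sqrt{2} w}{2 \sqrt{2 w^{4} + 3 w^{2} + 4}} = G'(w).

G(w) = \frac{- 5 \sqrt{2} \sqrt{2 w^{4} + 3 w^{2} + 4} + 1}{2}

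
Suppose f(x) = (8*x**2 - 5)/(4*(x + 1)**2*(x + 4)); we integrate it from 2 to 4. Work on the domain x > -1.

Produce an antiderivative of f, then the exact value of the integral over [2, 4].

Antiderivative: F(x) = -17*log(x + 1)/12 + 41*log(x + 4)/12 - 1/(4*x + 4); value = -41*log(6)/12 - 17*log(5)/12 + 1/30 + 17*log(3)/12 + 41*log(8)/12

The denominator factors as 4*(x + 1)**2*(x + 4); partial fractions split f into directly integrable pieces: 41/(12*(x + 4)) - 17/(12*(x + 1)) + 1/(4*(x + 1)**2).
F(x) = -17*log(x + 1)/12 + 41*log(x + 4)/12 - 1/(4*x + 4) is an antiderivative of f.
Check: d/dx[-17*log(x + 1)/12 + 41*log(x + 4)/12 - 1/(4*x + 4)] = (8*x**2 - 5)/(4*x**3 + 24*x**2 + 36*x + 16), which equals f(x).
F(4) = -17*log(5)/12 - 1/20 + 41*log(8)/12; F(2) = -17*log(3)/12 - 1/12 + 41*log(6)/12.
Integral = F(4) - F(2) = -41*log(6)/12 - 17*log(5)/12 + 1/30 + 17*log(3)/12 + 41*log(8)/12.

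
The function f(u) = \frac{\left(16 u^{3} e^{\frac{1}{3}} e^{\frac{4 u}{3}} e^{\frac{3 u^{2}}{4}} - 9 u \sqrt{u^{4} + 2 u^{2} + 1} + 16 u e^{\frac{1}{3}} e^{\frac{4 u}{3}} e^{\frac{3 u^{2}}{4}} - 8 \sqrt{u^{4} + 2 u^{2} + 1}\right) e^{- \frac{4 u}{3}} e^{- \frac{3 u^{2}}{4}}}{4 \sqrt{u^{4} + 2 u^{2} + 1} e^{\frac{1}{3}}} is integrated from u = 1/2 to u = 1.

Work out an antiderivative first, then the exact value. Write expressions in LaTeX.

Antiderivative: F(u) = \frac{\left(4 \sqrt{u^{4} + 2 u^{2} + 1} e^{\frac{1}{3}} e^{\frac{4 u}{3}} e^{\frac{3 u^{2}}{4}} + 3\right) e^{- \frac{4 u}{3}} e^{- \frac{3 u^{2}}{4}}}{2 e^{\frac{1}{3}}}; value = - \frac{3}{2 e^{\frac{19}{16}}} + \frac{3}{2 e^{\frac{29}{12}}} + \frac{3}{2}

Whatever form F(u) takes, F'(u) = f(u) is non-negotiable.
F(u) = \frac{\left(4 \sqrt{u^{4} + 2 u^{2} + 1} e^{\frac{1}{3}} e^{\frac{4 u}{3}} e^{\frac{3 u^{2}}{4}} + 3\right) e^{- \frac{4 u}{3}} e^{- \frac{3 u^{2}}{4}}}{2 e^{\frac{1}{3}}} is an antiderivative of f.
Check: d/du[\frac{\left(4 \sqrt{u^{4} + 2 u^{2} + 1} e^{\frac{1}{3}} e^{\frac{4 u}{3}} e^{\frac{3 u^{2}}{4}} + 3\right) e^{- \frac{4 u}{3}} e^{- \frac{3 u^{2}}{4}}}{2 e^{\frac{1}{3}}}] = \frac{\left(16 u^{3} e^{\frac{1}{3}} e^{\frac{4 u}{3}} e^{\frac{3 u^{2}}{4}} - 9 u \sqrt{u^{4} + 2 u^{2} + 1} + 16 u e^{\frac{1}{3}} e^{\frac{4 u}{3}} e^{\frac{3 u^{2}}{4}} - 8 \sqrt{u^{4} + 2 u^{2} + 1}\right) e^{- \frac{4 u}{3}} e^{- \frac{3 u^{2}}{4}}}{4 \sqrt{u^{4} + 2 u^{2} + 1} e^{\frac{1}{3}}} = f(u).
F(1) = \frac{3}{2 e^{\frac{29}{12}}} + 4; F(1/2) = \frac{3}{2 e^{\frac{19}{16}}} + \frac{5}{2}.
Integral = F(1) - F(1/2) = - \frac{3}{2 e^{\frac{19}{16}}} + \frac{3}{2 e^{\frac{29}{12}}} + \frac{3}{2}.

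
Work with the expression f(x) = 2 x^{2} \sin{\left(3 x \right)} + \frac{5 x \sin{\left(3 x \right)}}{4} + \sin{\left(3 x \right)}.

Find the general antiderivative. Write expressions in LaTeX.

Integrate term by term and add the pieces.
Check: d/dx[- \frac{72 x^{2} \cos{\left(3 x \right)} - 48 x \sin{\left(3 x \right)} + 45 x \cos{\left(3 x \right)} - 15 \sin{\left(3 x \right)} + 20 \cos{\left(3 x \right)}}{108}] = 2 x^{2} \sin{\left(3 x \right)} + \frac{5 x \sin{\left(3 x \right)}}{4} + \sin{\left(3 x \right)} = f(x).

F(x) = - \frac{72 x^{2} \cos{\left(3 x \right)} - 48 x \sin{\left(3 x \right)} + 45 x \cos{\left(3 x \right)} - 15 \sin{\left(3 x \right)} + 20 \cos{\left(3 x \right)}}{108} + C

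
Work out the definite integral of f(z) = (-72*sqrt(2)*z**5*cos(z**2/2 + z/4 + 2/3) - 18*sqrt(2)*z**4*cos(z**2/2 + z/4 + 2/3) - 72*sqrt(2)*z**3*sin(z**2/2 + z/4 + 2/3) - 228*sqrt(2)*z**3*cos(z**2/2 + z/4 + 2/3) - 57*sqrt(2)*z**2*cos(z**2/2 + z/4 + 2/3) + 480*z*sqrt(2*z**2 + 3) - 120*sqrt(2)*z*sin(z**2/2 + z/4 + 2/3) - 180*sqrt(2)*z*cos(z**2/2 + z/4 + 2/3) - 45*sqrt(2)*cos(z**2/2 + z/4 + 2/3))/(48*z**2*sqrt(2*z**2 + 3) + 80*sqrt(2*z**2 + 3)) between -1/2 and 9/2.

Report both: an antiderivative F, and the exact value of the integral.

Since d/dz undoes antidifferentiation here, F'(z) = f(z) is required of F(z).
F(z) = sqrt(2)*(-3*sqrt(2*z**2 + 3)*sin(z**2/2 + z/4 + 2/3) + 10*sqrt(2)*log(3*z**2 + 5))/4 is an antiderivative of f.
Check: d/dz[sqrt(2)*(-3*sqrt(2*z**2 + 3)*sin(z**2/2 + z/4 + 2/3) + 10*sqrt(2)*log(3*z**2 + 5))/4] = (-72*sqrt(2)*z**5*cos(z**2/2 + z/4 + 2/3) - 18*sqrt(2)*z**4*cos(z**2/2 + z/4 + 2/3) - 72*sqrt(2)*z**3*sin(z**2/2 + z/4 + 2/3) - 228*sqrt(2)*z**3*cos(z**2/2 + z/4 + 2/3) - 57*sqrt(2)*z**2*cos(z**2/2 + z/4 + 2/3) + 480*z*sqrt(2*z**2 + 3) - 120*sqrt(2)*z*sin(z**2/2 + z/4 + 2/3) - 180*sqrt(2)*z*cos(z**2/2 + z/4 + 2/3) - 45*sqrt(2)*cos(z**2/2 + z/4 + 2/3))/(48*z**2*sqrt(2*z**2 + 3) + 80*sqrt(2*z**2 + 3)) = f(z).
F(9/2) = -3*sqrt(87)*sin(143/12)/4 + 5*log(263/4); F(-1/2) = -3*sqrt(7)*sin(2/3)/4 + 5*log(23/4).
Integral = F(9/2) - F(-1/2) = -5*log(23/4) + 3*sqrt(7)*sin(2/3)/4 - 3*sqrt(87)*sin(143/12)/4 + 5*log(263/4).

Antiderivative: F(z) = sqrt(2)*(-3*sqrt(2*z**2 + 3)*sin(z**2/2 + z/4 + 2/3) + 10*sqrt(2)*log(3*z**2 + 5))/4; value = -5*log(23/4) + 3*sqrt(7)*sin(2/3)/4 - 3*sqrt(87)*sin(143/12)/4 + 5*log(263/4)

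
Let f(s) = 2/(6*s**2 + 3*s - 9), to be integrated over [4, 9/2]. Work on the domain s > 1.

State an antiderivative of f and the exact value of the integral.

Factor the denominator (3*(s - 1)*(2*s + 3)) and decompose: f = -4/(15*(2*s + 3)) + 2/(15*(s - 1)); each piece integrates to a log, atan, or power term.
F(s) = 2*log(s - 1)/15 - 2*log(s + 3/2)/15 is an antiderivative of f.
Check: d/ds[2*log(s - 1)/15 - 2*log(s + 3/2)/15] = 2/(6*s**2 + 3*s - 9) = f(s).
F(9/2) = -2*log(6)/15 + 2*log(7/2)/15; F(4) = -2*log(11/2)/15 + 2*log(3)/15.
Integral = F(9/2) - F(4) = -2*log(6)/15 - 2*log(3)/15 + 2*log(7/2)/15 + 2*log(11/2)/15.

Antiderivative: F(s) = 2*log(s - 1)/15 - 2*log(s + 3/2)/15; value = -2*log(6)/15 - 2*log(3)/15 + 2*log(7/2)/15 + 2*log(11/2)/15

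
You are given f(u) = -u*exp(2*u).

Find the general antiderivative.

f has the shape v'r + vr' for v = 1/4 - u/2 and r = exp(2*u) — it is the derivative of the product v*r.
Check: d/du[-u*exp(2*u)/2 + exp(2*u)/4] = -u*exp(2*u) = f(u).

F(u) = -u*exp(2*u)/2 + exp(2*u)/4 + C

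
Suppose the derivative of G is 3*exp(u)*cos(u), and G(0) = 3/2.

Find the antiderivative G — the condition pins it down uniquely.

Check a candidate G(u) by differentiating: d/du[G] must match the given G'(u).
A general antiderivative is 3*exp(u)*sin(u)/2 + 3*exp(u)*cos(u)/2 + C.
The condition gives C = 3/2 - (3/2) = 0.
So G(u) = 3*(sin(u) + cos(u))*exp(u)/2.
Check: d/du[3*(sin(u) + cos(u))*exp(u)/2] = 3*exp(u)*cos(u) = G'(u).

G(u) = 3*(sin(u) + cos(u))*exp(u)/2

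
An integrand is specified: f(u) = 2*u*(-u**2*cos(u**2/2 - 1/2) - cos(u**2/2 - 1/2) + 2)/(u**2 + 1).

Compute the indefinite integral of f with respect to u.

Since d/du undoes antidifferentiation here, F'(u) = f(u) is required of F(u).
Check: d/du[2*(log(2*u**2 + 2) - sin(u**2/2 - 1/2))] = (-2*u**3*cos(u**2/2 - 1/2) - 2*u*cos(u**2/2 - 1/2) + 4*u)/(u**2 + 1), which equals f(u).

F(u) = 2*(log(2*u**2 + 2) - sin(u**2/2 - 1/2)) + C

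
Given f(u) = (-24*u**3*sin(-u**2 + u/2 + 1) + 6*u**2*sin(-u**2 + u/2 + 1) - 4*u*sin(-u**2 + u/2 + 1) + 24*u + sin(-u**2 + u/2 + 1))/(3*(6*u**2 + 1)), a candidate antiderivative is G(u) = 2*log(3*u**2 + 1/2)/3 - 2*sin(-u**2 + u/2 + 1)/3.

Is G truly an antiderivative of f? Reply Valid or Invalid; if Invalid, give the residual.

d/du[G] = (24*u**3*cos(-u**2 + u/2 + 1) - 6*u**2*cos(-u**2 + u/2 + 1) + 4*u*cos(-u**2 + u/2 + 1) + 24*u - cos(-u**2 + u/2 + 1))/(18*u**2 + 3)
d/du[G] - f(u) = 4*u*sin(-u**2 + u/2 + 1)/3 + 4*u*cos(-u**2 + u/2 + 1)/3 - sin(-u**2 + u/2 + 1)/3 - cos(-u**2 + u/2 + 1)/3 != 0.

Invalid: d/du[G] - f = 4*u*sin(-u**2 + u/2 + 1)/3 + 4*u*cos(-u**2 + u/2 + 1)/3 - sin(-u**2 + u/2 + 1)/3 - cos(-u**2 + u/2 + 1)/3, which is not 0.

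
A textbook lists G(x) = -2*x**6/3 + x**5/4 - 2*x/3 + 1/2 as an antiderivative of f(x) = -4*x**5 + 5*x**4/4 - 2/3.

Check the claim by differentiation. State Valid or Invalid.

Valid: G'(x) = f(x).

d/dx[G] = -4*x**5 + 5*x**4/4 - 2/3
This equals f(x) exactly, so the claim holds.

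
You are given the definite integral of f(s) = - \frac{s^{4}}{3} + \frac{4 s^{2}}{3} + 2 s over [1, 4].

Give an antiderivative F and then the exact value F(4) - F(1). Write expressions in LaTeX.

Antiderivative: F(s) = - \frac{s^{5}}{15} + \frac{4 s^{3}}{9} + s^{2}; value = - \frac{126}{5}

The integrand splits into summands that can be handled one at a time.
F(s) = - \frac{s^{5}}{15} + \frac{4 s^{3}}{9} + s^{2} is an antiderivative of f.
Check: d/ds[- \frac{s^{5}}{15} + \frac{4 s^{3}}{9} + s^{2}] = - \frac{s^{4}}{3} + \frac{4 s^{2}}{3} + 2 s = f(s).
F(4) = - \frac{1072}{45}; F(1) = \frac{62}{45}.
Integral = F(4) - F(1) = - \frac{126}{5}.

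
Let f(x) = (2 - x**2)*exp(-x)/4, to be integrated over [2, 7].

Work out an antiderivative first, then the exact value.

f has the shape u'v + uv' for u = x**2/4 + x/2 and v = exp(-x) — it is the derivative of the product u*v.
F(x) = (x**2 + 2*x)*exp(-x)/4 is an antiderivative of f.
Check: d/dx[(x**2 + 2*x)*exp(-x)/4] = (2 - x**2)*exp(-x)/4 = f(x).
F(7) = 63*exp(-7)/4; F(2) = 2*exp(-2).
Integral = F(7) - F(2) = -2*exp(-2) + 63*exp(-7)/4.

Antiderivative: F(x) = (x**2 + 2*x)*exp(-x)/4; value = -2*exp(-2) + 63*exp(-7)/4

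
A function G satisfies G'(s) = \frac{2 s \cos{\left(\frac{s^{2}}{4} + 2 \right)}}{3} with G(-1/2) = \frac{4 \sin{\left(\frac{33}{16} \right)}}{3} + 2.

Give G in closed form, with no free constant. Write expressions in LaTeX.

The substitution u = \frac{s^{2}}{4} + 2 works: G'(s) is exactly (dG/du)*(du/ds) for that inner function.
A general antiderivative is \frac{4 \sin{\left(\frac{s^{2}}{4} + 2 \right)}}{3} + C.
The condition gives C = \frac{4 \sin{\left(\frac{33}{16} \right)}}{3} + 2 - (\frac{4 \sin{\left(\frac{33}{16} \right)}}{3}) = 2.
So G(s) = \frac{2 \left(2 \sin{\left(\frac{s^{2}}{4} + 2 \right)} + 3\right)}{3}.
Check: d/ds[\frac{2 \left(2 \sin{\left(\frac{s^{2}}{4} + 2 \right)} + 3\right)}{3}] = \frac{2 s \cos{\left(\frac{s^{2}}{4} + 2 \right)}}{3} = G'(s).

G(s) = \frac{2 \left(2 \sin{\left(\frac{s^{2}}{4} + 2 \right)} + 3\right)}{3}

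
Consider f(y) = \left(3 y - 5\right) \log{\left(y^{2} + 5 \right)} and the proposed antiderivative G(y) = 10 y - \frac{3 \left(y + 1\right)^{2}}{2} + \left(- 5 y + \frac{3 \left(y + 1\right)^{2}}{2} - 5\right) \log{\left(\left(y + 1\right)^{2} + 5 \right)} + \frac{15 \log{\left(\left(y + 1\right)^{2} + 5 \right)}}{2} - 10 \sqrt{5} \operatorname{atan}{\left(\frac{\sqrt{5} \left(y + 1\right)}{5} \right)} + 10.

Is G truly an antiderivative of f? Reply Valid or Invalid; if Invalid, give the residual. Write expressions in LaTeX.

Invalid: d/dy[G] - f = - 3 y \log{\left(y^{2} + 5 \right)} + 3 y \log{\left(y^{2} + 2 y + 6 \right)} + 5 \log{\left(y^{2} + 5 \right)} - 2 \log{\left(y^{2} + 2 y + 6 \right)}, which is not 0.

d/dy[G] = 3 y \log{\left(y^{2} + 2 y + 6 \right)} - 2 \log{\left(y^{2} + 2 y + 6 \right)}
d/dy[G] - f(y) = - 3 y \log{\left(y^{2} + 5 \right)} + 3 y \log{\left(y^{2} + 2 y + 6 \right)} + 5 \log{\left(y^{2} + 5 \right)} - 2 \log{\left(y^{2} + 2 y + 6 \right)} != 0.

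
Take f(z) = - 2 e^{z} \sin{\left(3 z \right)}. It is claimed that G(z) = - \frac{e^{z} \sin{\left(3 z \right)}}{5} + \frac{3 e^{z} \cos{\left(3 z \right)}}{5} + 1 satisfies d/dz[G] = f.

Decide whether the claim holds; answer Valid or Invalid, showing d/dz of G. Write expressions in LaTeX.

Valid. The derivative of G reproduces f.

d/dz[G] = - 2 e^{z} \sin{\left(3 z \right)}
This equals f(z) exactly, so the claim holds.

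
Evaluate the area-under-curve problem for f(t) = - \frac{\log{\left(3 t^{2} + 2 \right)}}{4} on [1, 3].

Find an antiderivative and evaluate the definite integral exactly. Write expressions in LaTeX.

Recover f(t) by differentiating a candidate F(t); any mismatch rules it out.
F(t) = - \frac{3 t \log{\left(3 t^{2} + 2 \right)} - 6 t + 2 \sqrt{6} \operatorname{atan}{\left(\frac{\sqrt{6} t}{2} \right)}}{12} is an antiderivative of f.
Check: d/dt[- \frac{3 t \log{\left(3 t^{2} + 2 \right)} - 6 t + 2 \sqrt{6} \operatorname{atan}{\left(\frac{\sqrt{6} t}{2} \right)}}{12}] = - \frac{\log{\left(3 t^{2} + 2 \right)}}{4} = f(t).
F(3) = - \frac{3 \log{\left(29 \right)}}{4} - \frac{\sqrt{6} \operatorname{atan}{\left(\frac{3 \sqrt{6}}{2} \right)}}{6} + \frac{3}{2}; F(1) = - \frac{\log{\left(5 \right)}}{4} - \frac{\sqrt{6} \operatorname{atan}{\left(\frac{\sqrt{6}}{2} \right)}}{6} + \frac{1}{2}.
Integral = F(3) - F(1) = - \frac{3 \log{\left(29 \right)}}{4} - \frac{\sqrt{6} \operatorname{atan}{\left(\frac{3 \sqrt{6}}{2} \right)}}{6} + \frac{\sqrt{6} \operatorname{atan}{\left(\frac{\sqrt{6}}{2} \right)}}{6} + \frac{\log{\left(5 \right)}}{4} + 1.

Antiderivative: F(t) = - \frac{3 t \log{\left(3 t^{2} + 2 \right)} - 6 t + 2 \sqrt{6} \operatorname{atan}{\left(\frac{\sqrt{6} t}{2} \right)}}{12}; value = - \frac{3 \log{\left(29 \right)}}{4} - \frac{\sqrt{6} \operatorname{atan}{\left(\frac{3 \sqrt{6}}{2} \right)}}{6} + \frac{\sqrt{6} \operatorname{atan}{\left(\frac{\sqrt{6}}{2} \right)}}{6} + \frac{\log{\left(5 \right)}}{4} + 1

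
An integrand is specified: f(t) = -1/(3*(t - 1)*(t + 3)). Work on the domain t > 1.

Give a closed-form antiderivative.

An antiderivative is F(t) = -log(t - 1)/12 + log(t + 3)/12.

Factor the denominator (3*(t - 1)*(t + 3)) and decompose: f = 1/(12*(t + 3)) - 1/(12*(t - 1)); each piece integrates to a log, atan, or power term.
Check: d/dt[-log(t - 1)/12 + log(t + 3)/12] = -1/(3*t**2 + 6*t - 9), which equals f(t).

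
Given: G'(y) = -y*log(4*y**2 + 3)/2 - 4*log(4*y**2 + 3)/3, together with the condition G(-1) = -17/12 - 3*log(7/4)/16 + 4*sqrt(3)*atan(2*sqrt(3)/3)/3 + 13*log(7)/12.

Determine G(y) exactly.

G(y) = -(12*y**2*log(4*y**2 + 3) - 12*y**2 + 64*y*log(4*y**2 + 3) - 128*y + 9*log(y**2 + 3/4) + 64*sqrt(3)*atan(2*sqrt(3)*y/3) - 48)/48

The integrand splits into summands that can be handled one at a time.
A general antiderivative is y**2/4 + 8*y/3 + (-y**2/4 - 4*y/3)*log(4*y**2 + 3) - 3*log(y**2 + 3/4)/16 - 4*sqrt(3)*atan(2*sqrt(3)*y/3)/3 + C.
The condition gives C = -17/12 - 3*log(7/4)/16 + 4*sqrt(3)*atan(2*sqrt(3)/3)/3 + 13*log(7)/12 - (-29/12 - 3*log(7/4)/16 + 4*sqrt(3)*atan(2*sqrt(3)/3)/3 + 13*log(7)/12) = 1.
So G(y) = -(12*y**2*log(4*y**2 + 3) - 12*y**2 + 64*y*log(4*y**2 + 3) - 128*y + 9*log(y**2 + 3/4) + 64*sqrt(3)*atan(2*sqrt(3)*y/3) - 48)/48.
Check: d/dy[-(12*y**2*log(4*y**2 + 3) - 12*y**2 + 64*y*log(4*y**2 + 3) - 128*y + 9*log(y**2 + 3/4) + 64*sqrt(3)*atan(2*sqrt(3)*y/3) - 48)/48] = -y*log(4*y**2 + 3)/2 - 4*log(4*y**2 + 3)/3 = G'(y).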